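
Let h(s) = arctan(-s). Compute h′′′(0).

2

Differentiate repeatedly and evaluate at the center.
The coefficient of s^3 in the expansion is 1/3, so h′′′(0) = 3! * (1/3) = 2.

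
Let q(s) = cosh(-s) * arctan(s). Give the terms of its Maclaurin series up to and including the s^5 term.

Write out both Maclaurin series and multiply, keeping only the needed powers.
[s^0] = 0;  [s^1] = 1;  [s^2] = 0;  [s^3] = 1/6;  [s^4] = 0;  [s^5] = 3/40.

3*s^5/40 + s^3/6 + s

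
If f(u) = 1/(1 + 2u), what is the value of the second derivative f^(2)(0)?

8

The coefficient of u^2 in the expansion is 4, so f′′(0) = 2! * (4) = 8.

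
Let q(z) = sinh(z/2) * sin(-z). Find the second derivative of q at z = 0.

Expand each factor separately, then convolve coefficients.
From the series, [z^2] q = -1/2; multiply by 2! = 2 to get -1.

-1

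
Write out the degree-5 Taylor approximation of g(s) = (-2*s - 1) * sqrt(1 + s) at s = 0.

Multiply each power in the prefactor through the base expansion.
g(0) = -1
g′(0) = -5/2
g′′(0) = -7/4
g′′′(0) = 9/8
g^(4)(0) = -33/16
g^(5)(0) = 195/32

13*s^5/256 - 11*s^4/128 + 3*s^3/16 - 7*s^2/8 - 5*s/2 - 1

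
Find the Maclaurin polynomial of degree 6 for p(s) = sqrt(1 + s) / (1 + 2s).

Multiply the two series term by term and collect like powers.
p(0) = 1
p′(0) = -3/2
p′′(0) = 23/4
p′′′(0) = -273/8
p^(4)(0) = 4353/16
p^(5)(0) = -86955/32
p^(6)(0) = 2085975/64

46355*s^6/1024 - 5797*s^5/256 + 1451*s^4/128 - 91*s^3/16 + 23*s^2/8 - 3*s/2 + 1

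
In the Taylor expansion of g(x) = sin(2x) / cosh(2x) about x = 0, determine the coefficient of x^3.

-16/3

Divide the numerator series by the denominator series (power-series long division).
g(0) = 0
g′(0) = 2
g′′(0) = 0
g′′′(0) = -32
So c_3 = g′′′(0)/3! = -16/3.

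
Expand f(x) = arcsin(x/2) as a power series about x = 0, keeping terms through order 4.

x^3/48 + x/2

f(0) = 0
f′(0) = 1/2
f′′(0) = 0
f′′′(0) = 1/8
f^(4)(0) = 0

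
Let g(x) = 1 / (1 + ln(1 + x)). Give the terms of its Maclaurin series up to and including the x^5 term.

Use the geometric series for the reciprocal, then substitute.
g(0) = 1
g′(0) = -1
g′′(0) = 3
g′′′(0) = -14
g^(4)(0) = 88
g^(5)(0) = -694

-347*x^5/60 + 11*x^4/3 - 7*x^3/3 + 3*x^2/2 - x + 1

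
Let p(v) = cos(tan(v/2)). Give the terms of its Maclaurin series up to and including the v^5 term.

Substitute the inner expansion into the outer series and collect powers.
p(0) = 1
p′(0) = 0
p′′(0) = -1/4
p′′′(0) = 0
p^(4)(0) = -7/16
p^(5)(0) = 0

-7*v^4/384 - v^2/8 + 1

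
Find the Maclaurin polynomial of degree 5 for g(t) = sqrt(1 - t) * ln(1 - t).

71*t^5/1920 + t^4/24 + t^3/24 - t

Multiply the two series term by term and collect like powers.
g(0) = 0
g′(0) = -1
g′′(0) = 0
g′′′(0) = 1/4
g^(4)(0) = 1
g^(5)(0) = 71/16
The Taylor polynomial is Σ g^(k)(0)/k! · t^k.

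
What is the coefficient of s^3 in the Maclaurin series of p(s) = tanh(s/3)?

-1/81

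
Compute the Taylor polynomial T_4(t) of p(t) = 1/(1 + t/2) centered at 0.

t^4/16 - t^3/8 + t^2/4 - t/2 + 1

p(0) = 1
p′(0) = -1/2
p′′(0) = 1/2
p′′′(0) = -3/4
p^(4)(0) = 3/2
The Taylor polynomial is Σ p^(k)(0)/k! · t^k.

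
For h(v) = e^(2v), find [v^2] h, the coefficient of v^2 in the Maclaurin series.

h(0) = 1
h′(0) = 2
h′′(0) = 4

2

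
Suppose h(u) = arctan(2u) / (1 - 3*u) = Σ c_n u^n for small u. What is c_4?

Expand 1/(denominator) as a geometric series and multiply by the numerator's series.
So c_4 = h^(4)(0)/4! = 46.

46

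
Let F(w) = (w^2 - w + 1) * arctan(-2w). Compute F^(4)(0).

-64

Multiply each power in the prefactor through the base expansion.
The coefficient of w^4 in the expansion is -8/3, so F^(4)(0) = 4! * (-8/3) = -64.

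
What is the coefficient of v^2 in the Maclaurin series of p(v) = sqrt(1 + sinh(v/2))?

-1/32

Substitute the inner expansion into the outer series and collect powers.
p(0) = 1
p′(0) = 1/4
p′′(0) = -1/16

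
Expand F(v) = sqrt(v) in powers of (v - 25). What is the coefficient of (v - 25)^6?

-21/50000000000

F(25) = 5
F′(25) = 1/10
F′′(25) = -1/500
F′′′(25) = 3/25000
F^(4)(25) = -3/250000
F^(5)(25) = 21/12500000
F^(6)(25) = -189/625000000
So c_6 = F^(6)(25)/6! = -21/50000000000.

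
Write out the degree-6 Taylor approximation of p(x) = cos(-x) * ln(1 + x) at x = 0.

Multiply the two series term by term and collect like powers.
p(0) = 0
p′(0) = 1
p′′(0) = -1
p′′′(0) = -1
p^(4)(0) = 0
p^(5)(0) = 9
p^(6)(0) = -45
Dividing each by k! gives the coefficients c_0, ..., c_6.

-x^6/16 + 3*x^5/40 - x^3/6 - x^2/2 + x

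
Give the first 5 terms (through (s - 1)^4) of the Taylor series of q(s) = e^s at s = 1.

q(1) = e
q′(1) = e
q′′(1) = e
q′′′(1) = e
q^(4)(1) = e

e*(s - 1)^4/24 + e*(s - 1)^3/6 + e*(s - 1)^2/2 + e*(s - 1) + e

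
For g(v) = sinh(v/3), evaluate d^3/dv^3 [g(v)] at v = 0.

The coefficient of v^3 in the expansion is 1/162, so g′′′(0) = 3! * (1/162) = 1/27.

1/27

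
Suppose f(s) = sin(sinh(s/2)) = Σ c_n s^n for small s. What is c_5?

-1/480

Let u equal the inner series; expand the outer function in u and truncate.
[s^0] = 0;  [s^1] = 1/2;  [s^2] = 0;  [s^3] = 0;  [s^4] = 0;  [s^5] = -1/480.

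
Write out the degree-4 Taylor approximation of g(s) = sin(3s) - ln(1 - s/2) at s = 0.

Add the two expansions coefficient-wise.
g(0) = 0
g′(0) = 7/2
g′′(0) = 1/4
g′′′(0) = -107/4
g^(4)(0) = 3/8

s^4/64 - 107*s^3/24 + s^2/8 + 7*s/2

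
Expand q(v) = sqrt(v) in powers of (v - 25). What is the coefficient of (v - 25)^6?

-21/50000000000

q(25) = 5
q′(25) = 1/10
q′′(25) = -1/500
q′′′(25) = 3/25000
q^(4)(25) = -3/250000
q^(5)(25) = 21/12500000
q^(6)(25) = -189/625000000
So c_6 = q^(6)(25)/6! = -21/50000000000.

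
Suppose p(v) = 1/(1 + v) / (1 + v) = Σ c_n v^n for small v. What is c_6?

7

Expand each factor separately, then convolve coefficients.
p(0) = 1
p′(0) = -2
p′′(0) = 6
p′′′(0) = -24
p^(4)(0) = 120
p^(5)(0) = -720
p^(6)(0) = 5040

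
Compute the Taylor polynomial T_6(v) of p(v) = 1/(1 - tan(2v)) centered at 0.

7808*v^6/45 + 1024*v^5/15 + 80*v^4/3 + 32*v^3/3 + 4*v^2 + 2*v + 1

Substitute the inner expansion into the outer series and collect powers.
p(0) = 1
p′(0) = 2
p′′(0) = 8
p′′′(0) = 64
p^(4)(0) = 640
p^(5)(0) = 8192
p^(6)(0) = 124928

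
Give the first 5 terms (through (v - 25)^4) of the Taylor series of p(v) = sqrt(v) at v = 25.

-(v - 25)^4/2000000 + (v - 25)^3/50000 - (v - 25)^2/1000 + (v - 25)/10 + 5

p(25) = 5
p′(25) = 1/10
p′′(25) = -1/500
p′′′(25) = 3/25000
p^(4)(25) = -3/250000
The Taylor polynomial is Σ p^(k)(25)/k! · (v - 25)^k.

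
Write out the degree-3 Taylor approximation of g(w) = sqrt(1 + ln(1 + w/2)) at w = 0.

Let u equal the inner series; expand the outer function in u and truncate.
g(0) = 1
g′(0) = 1/4
g′′(0) = -3/16
g′′′(0) = 17/64
The Taylor polynomial is Σ g^(k)(0)/k! · w^k.

17*w^3/384 - 3*w^2/32 + w/4 + 1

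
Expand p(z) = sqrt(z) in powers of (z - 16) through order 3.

p(16) = 4
p′(16) = 1/8
p′′(16) = -1/256
p′′′(16) = 3/8192
Then c_k = p^(k)(16)/k! gives each Taylor coefficient.

(z - 16)^3/16384 - (z - 16)^2/512 + (z - 16)/8 + 4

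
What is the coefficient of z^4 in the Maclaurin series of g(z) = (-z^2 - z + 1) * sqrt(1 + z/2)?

43/2048

Distribute the polynomial across the series and collect like powers.
g(0) = 1
g′(0) = -3/4
g′′(0) = -41/16
g′′′(0) = -81/64
g^(4)(0) = 129/256
So c_4 = g^(4)(0)/4! = 43/2048.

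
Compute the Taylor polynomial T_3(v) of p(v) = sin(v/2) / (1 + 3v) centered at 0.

Take the Cauchy product of the two expansions.
p(0) = 0
p′(0) = 1/2
p′′(0) = -3
p′′′(0) = 215/8

215*v^3/48 - 3*v^2/2 + v/2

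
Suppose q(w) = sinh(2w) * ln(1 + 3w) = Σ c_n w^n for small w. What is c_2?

6

Multiply the two series term by term and collect like powers.
q(0) = 0
q′(0) = 0
q′′(0) = 12
The Taylor polynomial is Σ q^(k)(0)/k! · w^k.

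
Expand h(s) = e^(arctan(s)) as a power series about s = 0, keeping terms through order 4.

-7*s^4/24 - s^3/6 + s^2/2 + s + 1

Compose series: expand the inner function first, then feed it into the outer expansion.
h(0) = 1
h′(0) = 1
h′′(0) = 1
h′′′(0) = -1
h^(4)(0) = -7
Then c_k = h^(k)(0)/k! gives each Taylor coefficient.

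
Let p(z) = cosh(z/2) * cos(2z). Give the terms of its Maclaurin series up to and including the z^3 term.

1 - 15*z^2/8

Multiply the two series term by term and collect like powers.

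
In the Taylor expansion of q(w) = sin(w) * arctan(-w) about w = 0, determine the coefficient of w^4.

1/2

Take the Cauchy product of the two expansions.
q(0) = 0
q′(0) = 0
q′′(0) = -2
q′′′(0) = 0
q^(4)(0) = 12
So c_4 = q^(4)(0)/4! = 1/2.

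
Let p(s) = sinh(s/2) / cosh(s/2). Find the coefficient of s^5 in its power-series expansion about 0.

Invert the denominator's series and multiply.
p(0) = 0
p′(0) = 1/2
p′′(0) = 0
p′′′(0) = -1/4
p^(4)(0) = 0
p^(5)(0) = 1/2
Dividing each by k! gives the coefficients c_0, ..., c_5.

1/240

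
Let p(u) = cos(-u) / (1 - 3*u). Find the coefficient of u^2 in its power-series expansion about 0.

Multiply the numerator's expansion by the denominator's geometric series.
So c_2 = p′′(0)/2! = 17/2.

17/2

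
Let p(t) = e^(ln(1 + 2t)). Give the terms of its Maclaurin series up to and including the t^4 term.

2*t + 1

Let u equal the inner series; expand the outer function in u and truncate.
p(0) = 1
p′(0) = 2
p′′(0) = 0
p′′′(0) = 0
p^(4)(0) = 0
Then c_k = p^(k)(0)/k! gives each Taylor coefficient.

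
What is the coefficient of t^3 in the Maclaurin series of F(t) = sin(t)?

Compute the successive derivatives at the expansion point and divide by k!.
F(0) = 0
F′(0) = 1
F′′(0) = 0
F′′′(0) = -1
Dividing each by k! gives the coefficients c_0, ..., c_3.

-1/6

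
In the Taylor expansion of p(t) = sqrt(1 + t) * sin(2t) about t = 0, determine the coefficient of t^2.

1

Take the Cauchy product of the two expansions.
[t^0] = 0;  [t^1] = 2;  [t^2] = 1.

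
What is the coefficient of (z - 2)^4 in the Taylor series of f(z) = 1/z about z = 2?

[(z - 2)^0] = 1/2;  [(z - 2)^1] = -1/4;  [(z - 2)^2] = 1/8;  [(z - 2)^3] = -1/16;  [(z - 2)^4] = 1/32.
So c_4 = f^(4)(2)/4! = 1/32.

1/32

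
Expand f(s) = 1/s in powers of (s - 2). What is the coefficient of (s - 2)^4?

[(s - 2)^0] = 1/2;  [(s - 2)^1] = -1/4;  [(s - 2)^2] = 1/8;  [(s - 2)^3] = -1/16;  [(s - 2)^4] = 1/32.

1/32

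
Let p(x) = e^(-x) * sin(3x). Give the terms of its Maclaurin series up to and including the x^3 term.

-3*x^3 - 3*x^2 + 3*x

Expand each factor separately, then convolve coefficients.
p(0) = 0
p′(0) = 3
p′′(0) = -6
p′′′(0) = -18
Then c_k = p^(k)(0)/k! gives each Taylor coefficient.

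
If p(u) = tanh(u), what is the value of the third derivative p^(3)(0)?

-2

Compute the successive derivatives at the expansion point and divide by k!.
The coefficient of u^3 in the expansion is -1/3, so p′′′(0) = 3! * (-1/3) = -2.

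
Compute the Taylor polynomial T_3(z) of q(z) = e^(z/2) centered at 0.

z^3/48 + z^2/8 + z/2 + 1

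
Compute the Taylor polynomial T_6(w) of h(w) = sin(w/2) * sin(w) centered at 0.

Take the Cauchy product of the two expansions.
[w^0] = 0;  [w^1] = 0;  [w^2] = 1/2;  [w^3] = 0;  [w^4] = -5/48;  [w^5] = 0;  [w^6] = 91/11520.

91*w^6/11520 - 5*w^4/48 + w^2/2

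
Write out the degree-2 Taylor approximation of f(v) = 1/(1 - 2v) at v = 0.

4*v^2 + 2*v + 1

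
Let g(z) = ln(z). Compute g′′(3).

The coefficient of (z - 3)^2 in the expansion is -1/18, so g′′(3) = 2! * (-1/18) = -1/9.

-1/9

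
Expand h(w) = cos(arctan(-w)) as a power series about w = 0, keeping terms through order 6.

Compose series: expand the inner function first, then feed it into the outer expansion.
[w^0] = 1;  [w^1] = 0;  [w^2] = -1/2;  [w^3] = 0;  [w^4] = 3/8;  [w^5] = 0;  [w^6] = -5/16.

-5*w^6/16 + 3*w^4/8 - w^2/2 + 1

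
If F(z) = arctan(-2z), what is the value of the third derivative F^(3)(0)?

16

Use the known series and substitute for the argument.
The coefficient of z^3 in the expansion is 8/3, so F′′′(0) = 3! * (8/3) = 16.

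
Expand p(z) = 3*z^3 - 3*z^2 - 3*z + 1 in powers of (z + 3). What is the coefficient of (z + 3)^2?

p(-3) = -98
p′(-3) = 96
p′′(-3) = -60
So c_2 = p′′(-3)/2! = -30.

-30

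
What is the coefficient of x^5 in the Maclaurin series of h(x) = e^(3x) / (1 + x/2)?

169/160

Expand each factor separately, then convolve coefficients.
h(0) = 1
h′(0) = 5/2
h′′(0) = 13/2
h′′′(0) = 69/4
h^(4)(0) = 93/2
h^(5)(0) = 507/4
So c_5 = h^(5)(0)/5! = 169/160.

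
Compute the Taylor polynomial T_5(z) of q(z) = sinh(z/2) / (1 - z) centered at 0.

667*z^5/1280 + 25*z^4/48 + 25*z^3/48 + z^2/2 + z/2

Expand each factor separately, then convolve coefficients.
q(0) = 0
q′(0) = 1/2
q′′(0) = 1
q′′′(0) = 25/8
q^(4)(0) = 25/2
q^(5)(0) = 2001/32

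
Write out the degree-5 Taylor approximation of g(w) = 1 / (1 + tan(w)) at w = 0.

-32*w^5/15 + 5*w^4/3 - 4*w^3/3 + w^2 - w + 1

Write 1/(1+u) = 1 - u + u^2 - u^3 + ... and substitute the series for u.
g(0) = 1
g′(0) = -1
g′′(0) = 2
g′′′(0) = -8
g^(4)(0) = 40
g^(5)(0) = -256
Dividing each by k! gives the coefficients c_0, ..., c_5.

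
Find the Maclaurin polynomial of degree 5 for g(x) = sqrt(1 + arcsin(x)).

Let u equal the inner series; expand the outer function in u and truncate.
g(0) = 1
g′(0) = 1/2
g′′(0) = -1/4
g′′′(0) = 7/8
g^(4)(0) = -31/16
g^(5)(0) = 369/32

123*x^5/1280 - 31*x^4/384 + 7*x^3/48 - x^2/8 + x/2 + 1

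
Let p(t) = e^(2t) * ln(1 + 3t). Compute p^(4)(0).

Write out both Maclaurin series and multiply, keeping only the needed powers.
From the series, [t^4] p = -29/4; multiply by 4! = 24 to get -174.

-174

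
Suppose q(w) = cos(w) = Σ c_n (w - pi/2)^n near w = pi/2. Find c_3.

Compute the successive derivatives at the expansion point and divide by k!.

1/6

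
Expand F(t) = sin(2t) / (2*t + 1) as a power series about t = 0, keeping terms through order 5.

404*t^5/15 - 40*t^4/3 + 20*t^3/3 - 4*t^2 + 2*t

Expand 1/(denominator) as a geometric series and multiply by the numerator's series.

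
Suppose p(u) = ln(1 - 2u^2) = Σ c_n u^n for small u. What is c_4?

p(0) = 0
p′(0) = 0
p′′(0) = -4
p′′′(0) = 0
p^(4)(0) = -48
Dividing each by k! gives the coefficients c_0, ..., c_4.

-2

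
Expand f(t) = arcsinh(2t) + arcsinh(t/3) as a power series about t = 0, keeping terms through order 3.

Expand each term separately and add.

-217*t^3/162 + 7*t/3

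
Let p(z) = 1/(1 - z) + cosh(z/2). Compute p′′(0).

Expand each term separately and add.
The coefficient of z^2 in the expansion is 9/8, so p′′(0) = 2! * (9/8) = 9/4.

9/4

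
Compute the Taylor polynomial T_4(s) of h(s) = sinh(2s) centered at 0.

h(0) = 0
h′(0) = 2
h′′(0) = 0
h′′′(0) = 8
h^(4)(0) = 0

4*s^3/3 + 2*s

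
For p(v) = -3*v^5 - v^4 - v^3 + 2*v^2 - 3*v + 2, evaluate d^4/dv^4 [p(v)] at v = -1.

336

From the series, [(v + 1)^4] p = 14; multiply by 4! = 24 to get 336.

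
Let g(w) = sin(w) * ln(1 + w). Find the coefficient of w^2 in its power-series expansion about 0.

1

Multiply the two series term by term and collect like powers.
g(0) = 0
g′(0) = 0
g′′(0) = 2
So c_2 = g′′(0)/2! = 1.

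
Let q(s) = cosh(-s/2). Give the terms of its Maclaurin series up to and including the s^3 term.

s^2/8 + 1

q(0) = 1
q′(0) = 0
q′′(0) = 1/4
q′′′(0) = 0
Then c_k = q^(k)(0)/k! gives each Taylor coefficient.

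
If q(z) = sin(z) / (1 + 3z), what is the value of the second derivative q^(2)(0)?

Expand each factor separately, then convolve coefficients.
The coefficient of z^2 in the expansion is -3, so q′′(0) = 2! * (-3) = -6.

-6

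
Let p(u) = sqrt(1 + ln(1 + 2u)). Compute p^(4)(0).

Compose series: expand the inner function first, then feed it into the outer expansion.
From the series, [u^4] p = -143/24; multiply by 4! = 24 to get -143.

-143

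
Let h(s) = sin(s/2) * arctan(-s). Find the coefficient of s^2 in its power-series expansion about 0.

-1/2

Take the Cauchy product of the two expansions.
h(0) = 0
h′(0) = 0
h′′(0) = -1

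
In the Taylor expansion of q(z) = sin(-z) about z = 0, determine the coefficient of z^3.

q(0) = 0
q′(0) = -1
q′′(0) = 0
q′′′(0) = 1

1/6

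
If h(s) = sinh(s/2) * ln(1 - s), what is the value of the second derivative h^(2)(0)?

Expand each factor separately, then convolve coefficients.
The coefficient of s^2 in the expansion is -1/2, so h′′(0) = 2! * (-1/2) = -1.

-1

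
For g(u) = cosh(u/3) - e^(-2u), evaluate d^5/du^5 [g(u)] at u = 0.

32

Expand each term separately and add.
The coefficient of u^5 in the expansion is 4/15, so g^(5)(0) = 5! * (4/15) = 32.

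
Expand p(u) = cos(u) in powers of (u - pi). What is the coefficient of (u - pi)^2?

1/2

p(pi) = -1
p′(pi) = 0
p′′(pi) = 1
The Taylor polynomial is Σ p^(k)(pi)/k! · (u - pi)^k.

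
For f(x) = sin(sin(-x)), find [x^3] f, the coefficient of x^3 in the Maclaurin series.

1/3

Substitute the inner expansion into the outer series and collect powers.
f(0) = 0
f′(0) = -1
f′′(0) = 0
f′′′(0) = 2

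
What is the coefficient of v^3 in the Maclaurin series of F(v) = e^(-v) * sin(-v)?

Take the Cauchy product of the two expansions.
F(0) = 0
F′(0) = -1
F′′(0) = 2
F′′′(0) = -2
So c_3 = F′′′(0)/3! = -1/3.

-1/3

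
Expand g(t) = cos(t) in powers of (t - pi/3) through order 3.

sqrt(3)*(t - pi/3)^3/12 - (t - pi/3)^2/4 - sqrt(3)*(t - pi/3)/2 + 1/2

[(t - pi/3)^0] = 1/2;  [(t - pi/3)^1] = -sqrt(3)/2;  [(t - pi/3)^2] = -1/4;  [(t - pi/3)^3] = sqrt(3)/12.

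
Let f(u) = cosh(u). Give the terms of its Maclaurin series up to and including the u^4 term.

[u^0] = 1;  [u^1] = 0;  [u^2] = 1/2;  [u^3] = 0;  [u^4] = 1/24.

u^4/24 + u^2/2 + 1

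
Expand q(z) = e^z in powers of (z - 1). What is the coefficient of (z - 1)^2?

e/2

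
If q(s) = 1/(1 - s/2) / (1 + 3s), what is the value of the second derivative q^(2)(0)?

Write out both Maclaurin series and multiply, keeping only the needed powers.
The coefficient of s^2 in the expansion is 31/4, so q′′(0) = 2! * (31/4) = 31/2.

31/2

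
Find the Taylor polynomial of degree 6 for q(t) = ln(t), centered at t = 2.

[(t - 2)^0] = ln(2);  [(t - 2)^1] = 1/2;  [(t - 2)^2] = -1/8;  [(t - 2)^3] = 1/24;  [(t - 2)^4] = -1/64;  [(t - 2)^5] = 1/160;  [(t - 2)^6] = -1/384.

-(t - 2)^6/384 + (t - 2)^5/160 - (t - 2)^4/64 + (t - 2)^3/24 - (t - 2)^2/8 + (t - 2)/2 + ln(2)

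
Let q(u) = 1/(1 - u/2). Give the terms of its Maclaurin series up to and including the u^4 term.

[u^0] = 1;  [u^1] = 1/2;  [u^2] = 1/4;  [u^3] = 1/8;  [u^4] = 1/16.

u^4/16 + u^3/8 + u^2/4 + u/2 + 1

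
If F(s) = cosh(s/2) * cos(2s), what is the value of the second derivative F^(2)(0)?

Expand each factor separately, then convolve coefficients.
The coefficient of s^2 in the expansion is -15/8, so F′′(0) = 2! * (-15/8) = -15/4.

-15/4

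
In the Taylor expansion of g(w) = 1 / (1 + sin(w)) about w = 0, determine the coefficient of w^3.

-5/6

Use the geometric series for the reciprocal, then substitute.
g(0) = 1
g′(0) = -1
g′′(0) = 2
g′′′(0) = -5
So c_3 = g′′′(0)/3! = -5/6.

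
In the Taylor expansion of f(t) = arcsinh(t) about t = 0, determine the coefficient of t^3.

Apply the Taylor formula c_k = f^(k)(a)/k!.
f(0) = 0
f′(0) = 1
f′′(0) = 0
f′′′(0) = -1
Dividing each by k! gives the coefficients c_0, ..., c_3.

-1/6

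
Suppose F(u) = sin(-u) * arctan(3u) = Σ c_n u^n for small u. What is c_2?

Take the Cauchy product of the two expansions.
[u^0] = 0;  [u^1] = 0;  [u^2] = -3.

-3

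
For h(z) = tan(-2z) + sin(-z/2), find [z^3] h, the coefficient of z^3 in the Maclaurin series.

Add the two expansions coefficient-wise.
So c_3 = h′′′(0)/3! = -127/48.

-127/48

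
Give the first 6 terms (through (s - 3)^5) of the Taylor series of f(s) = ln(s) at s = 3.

(s - 3)^5/1215 - (s - 3)^4/324 + (s - 3)^3/81 - (s - 3)^2/18 + (s - 3)/3 + ln(3)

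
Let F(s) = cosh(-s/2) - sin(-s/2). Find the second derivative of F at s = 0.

1/4

Add the two expansions coefficient-wise.
The coefficient of s^2 in the expansion is 1/8, so F′′(0) = 2! * (1/8) = 1/4.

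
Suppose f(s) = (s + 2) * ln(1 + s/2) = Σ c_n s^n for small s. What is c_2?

1/4

Distribute the polynomial across the series and collect like powers.
[s^0] = 0;  [s^1] = 1;  [s^2] = 1/4.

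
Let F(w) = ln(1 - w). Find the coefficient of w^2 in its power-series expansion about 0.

F(0) = 0
F′(0) = -1
F′′(0) = -1
So c_2 = F′′(0)/2! = -1/2.

-1/2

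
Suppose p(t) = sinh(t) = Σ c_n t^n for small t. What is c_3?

Compute the successive derivatives at the expansion point and divide by k!.
[t^0] = 0;  [t^1] = 1;  [t^2] = 0;  [t^3] = 1/6.

1/6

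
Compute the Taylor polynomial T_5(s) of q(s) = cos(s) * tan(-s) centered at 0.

-s^5/120 + s^3/6 - s

Write out both Maclaurin series and multiply, keeping only the needed powers.
q(0) = 0
q′(0) = -1
q′′(0) = 0
q′′′(0) = 1
q^(4)(0) = 0
q^(5)(0) = -1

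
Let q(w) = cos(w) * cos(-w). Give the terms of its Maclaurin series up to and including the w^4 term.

Expand each factor separately, then convolve coefficients.
q(0) = 1
q′(0) = 0
q′′(0) = -2
q′′′(0) = 0
q^(4)(0) = 8
Dividing each by k! gives the coefficients c_0, ..., c_4.

w^4/3 - w^2 + 1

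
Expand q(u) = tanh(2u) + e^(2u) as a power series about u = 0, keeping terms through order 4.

Combine the two series term by term.
q(0) = 1
q′(0) = 4
q′′(0) = 4
q′′′(0) = -8
q^(4)(0) = 16

2*u^4/3 - 4*u^3/3 + 2*u^2 + 4*u + 1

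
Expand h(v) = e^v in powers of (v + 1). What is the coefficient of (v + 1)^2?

Compute the successive derivatives at the expansion point and divide by k!.
h(-1) = e^(-1)
h′(-1) = e^(-1)
h′′(-1) = e^(-1)
Dividing each by k! gives the coefficients c_0, ..., c_2.

e^(-1)/2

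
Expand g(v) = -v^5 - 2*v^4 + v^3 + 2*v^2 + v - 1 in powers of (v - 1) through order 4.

-7*(v - 1)^4 - 17*(v - 1)^3 - 17*(v - 1)^2 - 5*(v - 1)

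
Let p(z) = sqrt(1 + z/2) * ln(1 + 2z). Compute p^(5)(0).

81349/128

Multiply the two series term by term and collect like powers.
From the series, [z^5] p = 81349/15360; multiply by 5! = 120 to get 81349/128.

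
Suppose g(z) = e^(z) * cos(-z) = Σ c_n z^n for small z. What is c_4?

-1/6

Expand each factor separately, then convolve coefficients.
g(0) = 1
g′(0) = 1
g′′(0) = 0
g′′′(0) = -2
g^(4)(0) = -4
So c_4 = g^(4)(0)/4! = -1/6.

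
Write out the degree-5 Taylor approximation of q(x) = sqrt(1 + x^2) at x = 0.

-x^4/8 + x^2/2 + 1

Differentiate repeatedly and evaluate at the center.
q(0) = 1
q′(0) = 0
q′′(0) = 1
q′′′(0) = 0
q^(4)(0) = -3
q^(5)(0) = 0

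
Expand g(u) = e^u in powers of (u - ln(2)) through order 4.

(u - ln(2))^4/12 + (u - ln(2))^3/3 + (u - ln(2))^2 + 2*(u - ln(2)) + 2

Use the known series and substitute for the argument.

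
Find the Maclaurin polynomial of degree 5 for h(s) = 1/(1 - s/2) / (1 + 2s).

-819*s^5/32 + 205*s^4/16 - 51*s^3/8 + 13*s^2/4 - 3*s/2 + 1

Write out both Maclaurin series and multiply, keeping only the needed powers.
h(0) = 1
h′(0) = -3/2
h′′(0) = 13/2
h′′′(0) = -153/4
h^(4)(0) = 615/2
h^(5)(0) = -12285/4
Dividing each by k! gives the coefficients c_0, ..., c_5.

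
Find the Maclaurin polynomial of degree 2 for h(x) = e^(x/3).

h(0) = 1
h′(0) = 1/3
h′′(0) = 1/9
The Taylor polynomial is Σ h^(k)(0)/k! · x^k.

x^2/18 + x/3 + 1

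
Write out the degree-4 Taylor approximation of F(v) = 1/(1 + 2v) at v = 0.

16*v^4 - 8*v^3 + 4*v^2 - 2*v + 1

Compute the successive derivatives at the expansion point and divide by k!.
F(0) = 1
F′(0) = -2
F′′(0) = 8
F′′′(0) = -48
F^(4)(0) = 384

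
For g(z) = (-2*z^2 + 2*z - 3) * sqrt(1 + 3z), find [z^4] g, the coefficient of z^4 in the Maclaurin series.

Distribute the polynomial across the series and collect like powers.
g(0) = -3
g′(0) = -5/2
g′′(0) = 35/4
g′′′(0) = -495/8
g^(4)(0) = 5805/16
So c_4 = g^(4)(0)/4! = 1935/128.

1935/128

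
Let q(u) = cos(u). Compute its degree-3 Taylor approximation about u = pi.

(u - pi)^2/2 - 1

q(pi) = -1
q′(pi) = 0
q′′(pi) = 1
q′′′(pi) = 0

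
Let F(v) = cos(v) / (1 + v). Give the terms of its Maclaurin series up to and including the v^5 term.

-13*v^5/24 + 13*v^4/24 - v^3/2 + v^2/2 - v + 1

Multiply the two series term by term and collect like powers.
F(0) = 1
F′(0) = -1
F′′(0) = 1
F′′′(0) = -3
F^(4)(0) = 13
F^(5)(0) = -65
Dividing each by k! gives the coefficients c_0, ..., c_5.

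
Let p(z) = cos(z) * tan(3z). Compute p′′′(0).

45

Multiply the two series term by term and collect like powers.
The coefficient of z^3 in the expansion is 15/2, so p′′′(0) = 3! * (15/2) = 45.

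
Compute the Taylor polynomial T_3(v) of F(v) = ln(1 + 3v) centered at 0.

9*v^3 - 9*v^2/2 + 3*v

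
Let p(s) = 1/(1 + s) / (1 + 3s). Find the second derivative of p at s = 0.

Expand each factor separately, then convolve coefficients.
From the series, [s^2] p = 13; multiply by 2! = 2 to get 26.

26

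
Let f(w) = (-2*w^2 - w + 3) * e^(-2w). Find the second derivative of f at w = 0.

Shift and add copies of the series according to the polynomial's terms.
The coefficient of w^2 in the expansion is 6, so f′′(0) = 2! * (6) = 12.

12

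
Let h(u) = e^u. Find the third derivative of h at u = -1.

Compute the successive derivatives at the expansion point and divide by k!.
The coefficient of (u + 1)^3 in the expansion is e^(-1)/6, so h′′′(-1) = 3! * (e^(-1)/6) = e^(-1).

e^(-1)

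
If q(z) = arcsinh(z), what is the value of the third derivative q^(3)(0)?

Apply the Taylor formula c_k = f^(k)(a)/k!.
The coefficient of z^3 in the expansion is -1/6, so q′′′(0) = 3! * (-1/6) = -1.

-1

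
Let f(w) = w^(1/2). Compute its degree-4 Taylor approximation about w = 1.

f(1) = 1
f′(1) = 1/2
f′′(1) = -1/4
f′′′(1) = 3/8
f^(4)(1) = -15/16
Then c_k = f^(k)(1)/k! gives each Taylor coefficient.

-5*(w - 1)^4/128 + (w - 1)^3/16 - (w - 1)^2/8 + (w - 1)/2 + 1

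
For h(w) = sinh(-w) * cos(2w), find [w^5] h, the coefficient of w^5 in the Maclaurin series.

-41/120

Expand each factor separately, then convolve coefficients.
h(0) = 0
h′(0) = -1
h′′(0) = 0
h′′′(0) = 11
h^(4)(0) = 0
h^(5)(0) = -41
So c_5 = h^(5)(0)/5! = -41/120.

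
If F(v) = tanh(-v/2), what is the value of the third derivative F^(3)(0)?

1/4

Apply the Taylor formula c_k = f^(k)(a)/k!.
The coefficient of v^3 in the expansion is 1/24, so F′′′(0) = 3! * (1/24) = 1/4.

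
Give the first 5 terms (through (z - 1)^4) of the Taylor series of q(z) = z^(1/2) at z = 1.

-5*(z - 1)^4/128 + (z - 1)^3/16 - (z - 1)^2/8 + (z - 1)/2 + 1

q(1) = 1
q′(1) = 1/2
q′′(1) = -1/4
q′′′(1) = 3/8
q^(4)(1) = -15/16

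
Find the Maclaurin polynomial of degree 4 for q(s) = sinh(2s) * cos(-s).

Write out both Maclaurin series and multiply, keeping only the needed powers.
[s^0] = 0;  [s^1] = 2;  [s^2] = 0;  [s^3] = 1/3;  [s^4] = 0.

s^3/3 + 2*s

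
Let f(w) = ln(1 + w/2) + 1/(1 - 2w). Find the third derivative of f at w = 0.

193/4

Add the two expansions coefficient-wise.
From the series, [w^3] f = 193/24; multiply by 3! = 6 to get 193/4.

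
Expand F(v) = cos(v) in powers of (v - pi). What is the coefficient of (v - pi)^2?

1/2

Apply the Taylor formula c_k = f^(k)(a)/k!.
F(pi) = -1
F′(pi) = 0
F′′(pi) = 1
So c_2 = F′′(pi)/2! = 1/2.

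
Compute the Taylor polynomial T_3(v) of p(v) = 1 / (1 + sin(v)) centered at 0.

Expand as Σ (-1)^k u^k with u equal to the inner function's series.
p(0) = 1
p′(0) = -1
p′′(0) = 2
p′′′(0) = -5
Dividing each by k! gives the coefficients c_0, ..., c_3.

-5*v^3/6 + v^2 - v + 1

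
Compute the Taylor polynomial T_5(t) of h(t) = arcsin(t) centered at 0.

h(0) = 0
h′(0) = 1
h′′(0) = 0
h′′′(0) = 1
h^(4)(0) = 0
h^(5)(0) = 9
The Taylor polynomial is Σ h^(k)(0)/k! · t^k.

3*t^5/40 + t^3/6 + t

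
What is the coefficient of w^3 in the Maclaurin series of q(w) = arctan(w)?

-1/3

q(0) = 0
q′(0) = 1
q′′(0) = 0
q′′′(0) = -2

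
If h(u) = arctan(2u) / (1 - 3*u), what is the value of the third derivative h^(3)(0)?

92

Multiply the numerator's expansion by the denominator's geometric series.
The coefficient of u^3 in the expansion is 46/3, so h′′′(0) = 3! * (46/3) = 92.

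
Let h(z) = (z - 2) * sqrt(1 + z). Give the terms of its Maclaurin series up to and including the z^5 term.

-3*z^5/32 + 9*z^4/64 - z^3/4 + 3*z^2/4 - 2

Multiply each power in the prefactor through the base expansion.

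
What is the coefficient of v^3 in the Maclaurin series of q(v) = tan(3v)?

[v^0] = 0;  [v^1] = 3;  [v^2] = 0;  [v^3] = 9.
So c_3 = q′′′(0)/3! = 9.

9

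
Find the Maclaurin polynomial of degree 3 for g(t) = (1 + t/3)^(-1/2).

-5*t^3/432 + t^2/24 - t/6 + 1

Compute the successive derivatives at the expansion point and divide by k!.
g(0) = 1
g′(0) = -1/6
g′′(0) = 1/12
g′′′(0) = -5/72
Then c_k = g^(k)(0)/k! gives each Taylor coefficient.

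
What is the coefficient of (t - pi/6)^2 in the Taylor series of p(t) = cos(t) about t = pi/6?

[(t - pi/6)^0] = sqrt(3)/2;  [(t - pi/6)^1] = -1/2;  [(t - pi/6)^2] = -sqrt(3)/4.

-sqrt(3)/4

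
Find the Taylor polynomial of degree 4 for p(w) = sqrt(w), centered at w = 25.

[(w - 25)^0] = 5;  [(w - 25)^1] = 1/10;  [(w - 25)^2] = -1/1000;  [(w - 25)^3] = 1/50000;  [(w - 25)^4] = -1/2000000.

-(w - 25)^4/2000000 + (w - 25)^3/50000 - (w - 25)^2/1000 + (w - 25)/10 + 5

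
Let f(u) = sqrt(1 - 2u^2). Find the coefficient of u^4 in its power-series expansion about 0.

Apply the Taylor formula c_k = f^(k)(a)/k!.
f(0) = 1
f′(0) = 0
f′′(0) = -2
f′′′(0) = 0
f^(4)(0) = -12
Then c_k = f^(k)(0)/k! gives each Taylor coefficient.

-1/2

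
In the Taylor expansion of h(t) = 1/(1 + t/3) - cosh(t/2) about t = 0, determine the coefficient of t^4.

101/10368

Expand each term separately and add.
So c_4 = h^(4)(0)/4! = 101/10368.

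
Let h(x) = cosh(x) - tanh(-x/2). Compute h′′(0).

1

Add the two expansions coefficient-wise.
The coefficient of x^2 in the expansion is 1/2, so h′′(0) = 2! * (1/2) = 1.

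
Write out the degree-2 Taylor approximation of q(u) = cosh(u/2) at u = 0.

u^2/8 + 1

[u^0] = 1;  [u^1] = 0;  [u^2] = 1/8.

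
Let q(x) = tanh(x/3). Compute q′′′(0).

-2/27

The coefficient of x^3 in the expansion is -1/81, so q′′′(0) = 3! * (-1/81) = -2/27.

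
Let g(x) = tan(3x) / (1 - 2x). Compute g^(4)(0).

1008

Write out both Maclaurin series and multiply, keeping only the needed powers.
The coefficient of x^4 in the expansion is 42, so g^(4)(0) = 4! * (42) = 1008.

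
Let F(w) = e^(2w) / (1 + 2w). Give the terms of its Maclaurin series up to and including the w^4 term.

Expand each factor separately, then convolve coefficients.

6*w^4 - 8*w^3/3 + 2*w^2 + 1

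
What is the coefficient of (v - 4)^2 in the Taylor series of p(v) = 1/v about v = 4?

Compute the successive derivatives at the expansion point and divide by k!.
[(v - 4)^0] = 1/4;  [(v - 4)^1] = -1/16;  [(v - 4)^2] = 1/64.

1/64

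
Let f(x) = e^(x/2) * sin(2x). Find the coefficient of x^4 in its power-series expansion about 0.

-5/8

Expand each factor separately, then convolve coefficients.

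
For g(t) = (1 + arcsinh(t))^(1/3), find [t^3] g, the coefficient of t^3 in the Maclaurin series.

Let u equal the inner series; expand the outer function in u and truncate.
g(0) = 1
g′(0) = 1/3
g′′(0) = -2/9
g′′′(0) = 1/27

1/162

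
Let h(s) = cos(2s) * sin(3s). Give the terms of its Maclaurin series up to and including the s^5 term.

Expand each factor separately, then convolve coefficients.
[s^0] = 0;  [s^1] = 3;  [s^2] = 0;  [s^3] = -21/2;  [s^4] = 0;  [s^5] = 521/40.

521*s^5/40 - 21*s^3/2 + 3*s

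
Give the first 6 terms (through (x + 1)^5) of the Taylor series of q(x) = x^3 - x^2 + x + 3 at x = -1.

(x + 1)^3 - 4*(x + 1)^2 + 6*(x + 1)

[(x + 1)^0] = 0;  [(x + 1)^1] = 6;  [(x + 1)^2] = -4;  [(x + 1)^3] = 1;  [(x + 1)^4] = 0;  [(x + 1)^5] = 0.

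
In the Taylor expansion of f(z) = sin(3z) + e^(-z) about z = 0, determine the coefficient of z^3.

Add the two expansions coefficient-wise.
[z^0] = 1;  [z^1] = 2;  [z^2] = 1/2;  [z^3] = -14/3.

-14/3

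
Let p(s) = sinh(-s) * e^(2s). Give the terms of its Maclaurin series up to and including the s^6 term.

-91*s^6/180 - 121*s^5/120 - 5*s^4/3 - 13*s^3/6 - 2*s^2 - s

Write out both Maclaurin series and multiply, keeping only the needed powers.
p(0) = 0
p′(0) = -1
p′′(0) = -4
p′′′(0) = -13
p^(4)(0) = -40
p^(5)(0) = -121
p^(6)(0) = -364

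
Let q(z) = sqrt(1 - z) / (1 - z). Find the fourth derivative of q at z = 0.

105/16

Take the Cauchy product of the two expansions.
The coefficient of z^4 in the expansion is 35/128, so q^(4)(0) = 4! * (35/128) = 105/16.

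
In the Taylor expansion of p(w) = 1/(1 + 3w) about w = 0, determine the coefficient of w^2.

9

[w^0] = 1;  [w^1] = -3;  [w^2] = 9.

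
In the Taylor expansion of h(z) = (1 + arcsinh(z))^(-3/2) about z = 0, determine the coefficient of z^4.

Plug the Maclaurin series of the inner function into that of the outer and collect terms.

235/128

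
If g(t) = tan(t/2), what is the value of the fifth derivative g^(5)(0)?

From the series, [t^5] g = 1/240; multiply by 5! = 120 to get 1/2.

1/2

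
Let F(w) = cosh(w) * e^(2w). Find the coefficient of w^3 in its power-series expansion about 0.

Take the Cauchy product of the two expansions.
F(0) = 1
F′(0) = 2
F′′(0) = 5
F′′′(0) = 14
Then c_k = F^(k)(0)/k! gives each Taylor coefficient.

7/3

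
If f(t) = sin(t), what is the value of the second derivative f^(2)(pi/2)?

The coefficient of (t - pi/2)^2 in the expansion is -1/2, so f′′(pi/2) = 2! * (-1/2) = -1.

-1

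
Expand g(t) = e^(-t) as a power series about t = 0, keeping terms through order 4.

Apply the Taylor formula c_k = f^(k)(a)/k!.
g(0) = 1
g′(0) = -1
g′′(0) = 1
g′′′(0) = -1
g^(4)(0) = 1

t^4/24 - t^3/6 + t^2/2 - t + 1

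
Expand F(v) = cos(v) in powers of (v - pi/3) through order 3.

F(pi/3) = 1/2
F′(pi/3) = -sqrt(3)/2
F′′(pi/3) = -1/2
F′′′(pi/3) = sqrt(3)/2

sqrt(3)*(v - pi/3)^3/12 - (v - pi/3)^2/4 - sqrt(3)*(v - pi/3)/2 + 1/2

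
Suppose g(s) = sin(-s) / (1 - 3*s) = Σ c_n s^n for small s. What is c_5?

-9541/120

Use 1/(1 - r) = Σ r^k on the denominator, then take the Cauchy product.
g(0) = 0
g′(0) = -1
g′′(0) = -6
g′′′(0) = -53
g^(4)(0) = -636
g^(5)(0) = -9541
Then c_k = g^(k)(0)/k! gives each Taylor coefficient.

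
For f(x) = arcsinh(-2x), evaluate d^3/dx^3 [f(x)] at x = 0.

The coefficient of x^3 in the expansion is 4/3, so f′′′(0) = 3! * (4/3) = 8.

8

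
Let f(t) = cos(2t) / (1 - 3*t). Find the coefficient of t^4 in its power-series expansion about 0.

Use 1/(1 - r) = Σ r^k on the denominator, then take the Cauchy product.
[t^0] = 1;  [t^1] = 3;  [t^2] = 7;  [t^3] = 21;  [t^4] = 191/3.
So c_4 = f^(4)(0)/4! = 191/3.

191/3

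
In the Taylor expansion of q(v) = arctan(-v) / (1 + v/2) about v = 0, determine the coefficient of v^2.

Write out both Maclaurin series and multiply, keeping only the needed powers.

1/2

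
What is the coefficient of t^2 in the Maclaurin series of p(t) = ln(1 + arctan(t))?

Plug the Maclaurin series of the inner function into that of the outer and collect terms.
p(0) = 0
p′(0) = 1
p′′(0) = -1
Dividing each by k! gives the coefficients c_0, ..., c_2.

-1/2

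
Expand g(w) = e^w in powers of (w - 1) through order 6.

g(1) = e
g′(1) = e
g′′(1) = e
g′′′(1) = e
g^(4)(1) = e
g^(5)(1) = e
g^(6)(1) = e
Then c_k = g^(k)(1)/k! gives each Taylor coefficient.

e*(w - 1)^6/720 + e*(w - 1)^5/120 + e*(w - 1)^4/24 + e*(w - 1)^3/6 + e*(w - 1)^2/2 + e*(w - 1) + e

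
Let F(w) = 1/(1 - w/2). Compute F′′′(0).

From the series, [w^3] F = 1/8; multiply by 3! = 6 to get 3/4.

3/4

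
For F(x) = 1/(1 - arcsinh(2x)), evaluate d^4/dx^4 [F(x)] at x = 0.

256

Substitute the inner expansion into the outer series and collect powers.
The coefficient of x^4 in the expansion is 32/3, so F^(4)(0) = 4! * (32/3) = 256.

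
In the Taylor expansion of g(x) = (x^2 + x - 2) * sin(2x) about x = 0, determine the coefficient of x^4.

-4/3

Shift and add copies of the series according to the polynomial's terms.
g(0) = 0
g′(0) = -4
g′′(0) = 4
g′′′(0) = 28
g^(4)(0) = -32
Then c_k = g^(k)(0)/k! gives each Taylor coefficient.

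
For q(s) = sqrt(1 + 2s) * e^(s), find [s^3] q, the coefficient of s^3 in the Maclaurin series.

2/3

Write out both Maclaurin series and multiply, keeping only the needed powers.
q(0) = 1
q′(0) = 2
q′′(0) = 2
q′′′(0) = 4
The Taylor polynomial is Σ q^(k)(0)/k! · s^k.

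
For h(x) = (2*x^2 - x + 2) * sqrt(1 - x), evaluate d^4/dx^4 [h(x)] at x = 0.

Distribute the polynomial across the series and collect like powers.
The coefficient of x^4 in the expansion is -17/64, so h^(4)(0) = 4! * (-17/64) = -51/8.

-51/8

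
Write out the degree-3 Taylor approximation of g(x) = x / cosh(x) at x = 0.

-x^3/2 + x

Divide the numerator series by the denominator series (power-series long division).
g(0) = 0
g′(0) = 1
g′′(0) = 0
g′′′(0) = -3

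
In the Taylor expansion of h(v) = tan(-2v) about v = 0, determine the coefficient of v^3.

-8/3

h(0) = 0
h′(0) = -2
h′′(0) = 0
h′′′(0) = -16
The Taylor polynomial is Σ h^(k)(0)/k! · v^k.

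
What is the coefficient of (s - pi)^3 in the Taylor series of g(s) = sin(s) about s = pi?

[(s - pi)^0] = 0;  [(s - pi)^1] = -1;  [(s - pi)^2] = 0;  [(s - pi)^3] = 1/6.

1/6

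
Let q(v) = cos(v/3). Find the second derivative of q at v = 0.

Apply the Taylor formula c_k = f^(k)(a)/k!.
The coefficient of v^2 in the expansion is -1/18, so q′′(0) = 2! * (-1/18) = -1/9.

-1/9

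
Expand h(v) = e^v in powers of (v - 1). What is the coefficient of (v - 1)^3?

h(1) = e
h′(1) = e
h′′(1) = e
h′′′(1) = e
So c_3 = h′′′(1)/3! = e/6.

e/6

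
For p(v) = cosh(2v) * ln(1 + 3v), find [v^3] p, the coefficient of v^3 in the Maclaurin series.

15

Write out both Maclaurin series and multiply, keeping only the needed powers.
[v^0] = 0;  [v^1] = 3;  [v^2] = -9/2;  [v^3] = 15.
So c_3 = p′′′(0)/3! = 15.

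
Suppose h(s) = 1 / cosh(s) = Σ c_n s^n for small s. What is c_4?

5/24

Invert the denominator's series and multiply.
h(0) = 1
h′(0) = 0
h′′(0) = -1
h′′′(0) = 0
h^(4)(0) = 5
Dividing each by k! gives the coefficients c_0, ..., c_4.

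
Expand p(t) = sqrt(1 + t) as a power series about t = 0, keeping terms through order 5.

7*t^5/256 - 5*t^4/128 + t^3/16 - t^2/8 + t/2 + 1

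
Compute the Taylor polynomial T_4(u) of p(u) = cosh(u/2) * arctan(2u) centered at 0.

Multiply the two series term by term and collect like powers.
p(0) = 0
p′(0) = 2
p′′(0) = 0
p′′′(0) = -29/2
p^(4)(0) = 0
Dividing each by k! gives the coefficients c_0, ..., c_4.

-29*u^3/12 + 2*u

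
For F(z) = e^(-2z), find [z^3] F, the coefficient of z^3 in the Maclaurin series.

-4/3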